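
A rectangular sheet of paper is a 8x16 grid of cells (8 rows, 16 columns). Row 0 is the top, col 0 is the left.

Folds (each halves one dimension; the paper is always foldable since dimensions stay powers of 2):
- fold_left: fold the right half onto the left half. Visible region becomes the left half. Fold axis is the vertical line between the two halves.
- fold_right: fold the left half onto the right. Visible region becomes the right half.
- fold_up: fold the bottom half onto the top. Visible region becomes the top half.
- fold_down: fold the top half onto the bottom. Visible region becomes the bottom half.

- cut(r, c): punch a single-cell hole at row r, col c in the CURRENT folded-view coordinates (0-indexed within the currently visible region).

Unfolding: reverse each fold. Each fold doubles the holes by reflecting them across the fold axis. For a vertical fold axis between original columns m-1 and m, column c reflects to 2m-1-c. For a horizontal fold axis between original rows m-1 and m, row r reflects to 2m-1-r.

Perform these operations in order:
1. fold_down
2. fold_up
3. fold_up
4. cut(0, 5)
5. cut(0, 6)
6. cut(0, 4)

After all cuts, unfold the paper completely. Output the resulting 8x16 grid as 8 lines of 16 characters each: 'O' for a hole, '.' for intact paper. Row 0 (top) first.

Answer: ....OOO.........
....OOO.........
....OOO.........
....OOO.........
....OOO.........
....OOO.........
....OOO.........
....OOO.........

Derivation:
Op 1 fold_down: fold axis h@4; visible region now rows[4,8) x cols[0,16) = 4x16
Op 2 fold_up: fold axis h@6; visible region now rows[4,6) x cols[0,16) = 2x16
Op 3 fold_up: fold axis h@5; visible region now rows[4,5) x cols[0,16) = 1x16
Op 4 cut(0, 5): punch at orig (4,5); cuts so far [(4, 5)]; region rows[4,5) x cols[0,16) = 1x16
Op 5 cut(0, 6): punch at orig (4,6); cuts so far [(4, 5), (4, 6)]; region rows[4,5) x cols[0,16) = 1x16
Op 6 cut(0, 4): punch at orig (4,4); cuts so far [(4, 4), (4, 5), (4, 6)]; region rows[4,5) x cols[0,16) = 1x16
Unfold 1 (reflect across h@5): 6 holes -> [(4, 4), (4, 5), (4, 6), (5, 4), (5, 5), (5, 6)]
Unfold 2 (reflect across h@6): 12 holes -> [(4, 4), (4, 5), (4, 6), (5, 4), (5, 5), (5, 6), (6, 4), (6, 5), (6, 6), (7, 4), (7, 5), (7, 6)]
Unfold 3 (reflect across h@4): 24 holes -> [(0, 4), (0, 5), (0, 6), (1, 4), (1, 5), (1, 6), (2, 4), (2, 5), (2, 6), (3, 4), (3, 5), (3, 6), (4, 4), (4, 5), (4, 6), (5, 4), (5, 5), (5, 6), (6, 4), (6, 5), (6, 6), (7, 4), (7, 5), (7, 6)]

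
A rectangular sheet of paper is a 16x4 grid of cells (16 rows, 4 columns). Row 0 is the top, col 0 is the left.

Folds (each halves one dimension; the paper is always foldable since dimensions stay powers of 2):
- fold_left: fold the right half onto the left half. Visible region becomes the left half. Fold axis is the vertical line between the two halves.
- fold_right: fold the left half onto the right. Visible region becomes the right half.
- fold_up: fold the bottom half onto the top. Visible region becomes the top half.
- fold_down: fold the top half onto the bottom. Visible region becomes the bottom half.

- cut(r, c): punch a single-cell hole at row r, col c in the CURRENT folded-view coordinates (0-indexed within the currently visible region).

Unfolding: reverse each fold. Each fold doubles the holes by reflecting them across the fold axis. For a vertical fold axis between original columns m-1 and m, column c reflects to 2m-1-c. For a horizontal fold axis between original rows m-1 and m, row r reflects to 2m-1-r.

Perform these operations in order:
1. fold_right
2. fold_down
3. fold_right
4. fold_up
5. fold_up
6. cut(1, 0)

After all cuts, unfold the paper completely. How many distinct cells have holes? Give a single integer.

Op 1 fold_right: fold axis v@2; visible region now rows[0,16) x cols[2,4) = 16x2
Op 2 fold_down: fold axis h@8; visible region now rows[8,16) x cols[2,4) = 8x2
Op 3 fold_right: fold axis v@3; visible region now rows[8,16) x cols[3,4) = 8x1
Op 4 fold_up: fold axis h@12; visible region now rows[8,12) x cols[3,4) = 4x1
Op 5 fold_up: fold axis h@10; visible region now rows[8,10) x cols[3,4) = 2x1
Op 6 cut(1, 0): punch at orig (9,3); cuts so far [(9, 3)]; region rows[8,10) x cols[3,4) = 2x1
Unfold 1 (reflect across h@10): 2 holes -> [(9, 3), (10, 3)]
Unfold 2 (reflect across h@12): 4 holes -> [(9, 3), (10, 3), (13, 3), (14, 3)]
Unfold 3 (reflect across v@3): 8 holes -> [(9, 2), (9, 3), (10, 2), (10, 3), (13, 2), (13, 3), (14, 2), (14, 3)]
Unfold 4 (reflect across h@8): 16 holes -> [(1, 2), (1, 3), (2, 2), (2, 3), (5, 2), (5, 3), (6, 2), (6, 3), (9, 2), (9, 3), (10, 2), (10, 3), (13, 2), (13, 3), (14, 2), (14, 3)]
Unfold 5 (reflect across v@2): 32 holes -> [(1, 0), (1, 1), (1, 2), (1, 3), (2, 0), (2, 1), (2, 2), (2, 3), (5, 0), (5, 1), (5, 2), (5, 3), (6, 0), (6, 1), (6, 2), (6, 3), (9, 0), (9, 1), (9, 2), (9, 3), (10, 0), (10, 1), (10, 2), (10, 3), (13, 0), (13, 1), (13, 2), (13, 3), (14, 0), (14, 1), (14, 2), (14, 3)]

Answer: 32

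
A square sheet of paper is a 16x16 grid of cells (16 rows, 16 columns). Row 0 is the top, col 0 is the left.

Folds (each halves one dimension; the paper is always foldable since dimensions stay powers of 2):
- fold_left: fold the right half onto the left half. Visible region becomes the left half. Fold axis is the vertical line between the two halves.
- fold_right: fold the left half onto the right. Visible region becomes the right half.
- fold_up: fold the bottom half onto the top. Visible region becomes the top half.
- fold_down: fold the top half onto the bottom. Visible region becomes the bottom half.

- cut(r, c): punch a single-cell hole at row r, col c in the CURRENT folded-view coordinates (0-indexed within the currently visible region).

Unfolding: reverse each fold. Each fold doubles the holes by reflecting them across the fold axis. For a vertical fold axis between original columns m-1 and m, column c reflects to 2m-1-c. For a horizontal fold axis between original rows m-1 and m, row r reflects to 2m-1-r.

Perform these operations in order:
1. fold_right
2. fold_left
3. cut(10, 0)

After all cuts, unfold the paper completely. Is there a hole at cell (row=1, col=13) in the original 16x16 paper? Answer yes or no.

Answer: no

Derivation:
Op 1 fold_right: fold axis v@8; visible region now rows[0,16) x cols[8,16) = 16x8
Op 2 fold_left: fold axis v@12; visible region now rows[0,16) x cols[8,12) = 16x4
Op 3 cut(10, 0): punch at orig (10,8); cuts so far [(10, 8)]; region rows[0,16) x cols[8,12) = 16x4
Unfold 1 (reflect across v@12): 2 holes -> [(10, 8), (10, 15)]
Unfold 2 (reflect across v@8): 4 holes -> [(10, 0), (10, 7), (10, 8), (10, 15)]
Holes: [(10, 0), (10, 7), (10, 8), (10, 15)]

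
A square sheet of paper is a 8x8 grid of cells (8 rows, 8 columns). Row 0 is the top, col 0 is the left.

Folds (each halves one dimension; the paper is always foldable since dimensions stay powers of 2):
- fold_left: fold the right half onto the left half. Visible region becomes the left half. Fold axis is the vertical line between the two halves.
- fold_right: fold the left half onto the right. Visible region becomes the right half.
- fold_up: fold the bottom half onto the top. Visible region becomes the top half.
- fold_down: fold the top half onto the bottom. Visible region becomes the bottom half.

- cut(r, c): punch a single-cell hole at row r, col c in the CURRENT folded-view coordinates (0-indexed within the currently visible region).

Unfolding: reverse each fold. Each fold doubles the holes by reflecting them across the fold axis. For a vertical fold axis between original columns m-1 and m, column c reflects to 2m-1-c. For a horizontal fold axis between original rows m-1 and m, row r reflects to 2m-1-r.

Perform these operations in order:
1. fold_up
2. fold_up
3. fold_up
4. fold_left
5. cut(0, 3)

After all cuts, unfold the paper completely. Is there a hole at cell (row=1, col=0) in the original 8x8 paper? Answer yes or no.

Op 1 fold_up: fold axis h@4; visible region now rows[0,4) x cols[0,8) = 4x8
Op 2 fold_up: fold axis h@2; visible region now rows[0,2) x cols[0,8) = 2x8
Op 3 fold_up: fold axis h@1; visible region now rows[0,1) x cols[0,8) = 1x8
Op 4 fold_left: fold axis v@4; visible region now rows[0,1) x cols[0,4) = 1x4
Op 5 cut(0, 3): punch at orig (0,3); cuts so far [(0, 3)]; region rows[0,1) x cols[0,4) = 1x4
Unfold 1 (reflect across v@4): 2 holes -> [(0, 3), (0, 4)]
Unfold 2 (reflect across h@1): 4 holes -> [(0, 3), (0, 4), (1, 3), (1, 4)]
Unfold 3 (reflect across h@2): 8 holes -> [(0, 3), (0, 4), (1, 3), (1, 4), (2, 3), (2, 4), (3, 3), (3, 4)]
Unfold 4 (reflect across h@4): 16 holes -> [(0, 3), (0, 4), (1, 3), (1, 4), (2, 3), (2, 4), (3, 3), (3, 4), (4, 3), (4, 4), (5, 3), (5, 4), (6, 3), (6, 4), (7, 3), (7, 4)]
Holes: [(0, 3), (0, 4), (1, 3), (1, 4), (2, 3), (2, 4), (3, 3), (3, 4), (4, 3), (4, 4), (5, 3), (5, 4), (6, 3), (6, 4), (7, 3), (7, 4)]

Answer: no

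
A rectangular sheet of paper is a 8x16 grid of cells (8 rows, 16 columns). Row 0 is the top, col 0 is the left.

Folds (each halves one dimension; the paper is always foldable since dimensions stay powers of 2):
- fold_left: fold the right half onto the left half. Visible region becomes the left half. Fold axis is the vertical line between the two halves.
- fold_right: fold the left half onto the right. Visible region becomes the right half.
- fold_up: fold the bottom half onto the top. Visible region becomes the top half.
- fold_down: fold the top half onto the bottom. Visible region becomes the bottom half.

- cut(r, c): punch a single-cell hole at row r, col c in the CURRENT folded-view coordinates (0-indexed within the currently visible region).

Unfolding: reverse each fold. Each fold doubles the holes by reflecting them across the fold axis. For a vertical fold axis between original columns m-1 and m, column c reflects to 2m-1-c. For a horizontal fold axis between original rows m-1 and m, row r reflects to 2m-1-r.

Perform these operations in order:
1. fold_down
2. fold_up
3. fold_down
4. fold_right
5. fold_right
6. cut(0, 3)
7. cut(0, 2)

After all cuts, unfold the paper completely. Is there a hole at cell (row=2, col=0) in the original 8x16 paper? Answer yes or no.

Op 1 fold_down: fold axis h@4; visible region now rows[4,8) x cols[0,16) = 4x16
Op 2 fold_up: fold axis h@6; visible region now rows[4,6) x cols[0,16) = 2x16
Op 3 fold_down: fold axis h@5; visible region now rows[5,6) x cols[0,16) = 1x16
Op 4 fold_right: fold axis v@8; visible region now rows[5,6) x cols[8,16) = 1x8
Op 5 fold_right: fold axis v@12; visible region now rows[5,6) x cols[12,16) = 1x4
Op 6 cut(0, 3): punch at orig (5,15); cuts so far [(5, 15)]; region rows[5,6) x cols[12,16) = 1x4
Op 7 cut(0, 2): punch at orig (5,14); cuts so far [(5, 14), (5, 15)]; region rows[5,6) x cols[12,16) = 1x4
Unfold 1 (reflect across v@12): 4 holes -> [(5, 8), (5, 9), (5, 14), (5, 15)]
Unfold 2 (reflect across v@8): 8 holes -> [(5, 0), (5, 1), (5, 6), (5, 7), (5, 8), (5, 9), (5, 14), (5, 15)]
Unfold 3 (reflect across h@5): 16 holes -> [(4, 0), (4, 1), (4, 6), (4, 7), (4, 8), (4, 9), (4, 14), (4, 15), (5, 0), (5, 1), (5, 6), (5, 7), (5, 8), (5, 9), (5, 14), (5, 15)]
Unfold 4 (reflect across h@6): 32 holes -> [(4, 0), (4, 1), (4, 6), (4, 7), (4, 8), (4, 9), (4, 14), (4, 15), (5, 0), (5, 1), (5, 6), (5, 7), (5, 8), (5, 9), (5, 14), (5, 15), (6, 0), (6, 1), (6, 6), (6, 7), (6, 8), (6, 9), (6, 14), (6, 15), (7, 0), (7, 1), (7, 6), (7, 7), (7, 8), (7, 9), (7, 14), (7, 15)]
Unfold 5 (reflect across h@4): 64 holes -> [(0, 0), (0, 1), (0, 6), (0, 7), (0, 8), (0, 9), (0, 14), (0, 15), (1, 0), (1, 1), (1, 6), (1, 7), (1, 8), (1, 9), (1, 14), (1, 15), (2, 0), (2, 1), (2, 6), (2, 7), (2, 8), (2, 9), (2, 14), (2, 15), (3, 0), (3, 1), (3, 6), (3, 7), (3, 8), (3, 9), (3, 14), (3, 15), (4, 0), (4, 1), (4, 6), (4, 7), (4, 8), (4, 9), (4, 14), (4, 15), (5, 0), (5, 1), (5, 6), (5, 7), (5, 8), (5, 9), (5, 14), (5, 15), (6, 0), (6, 1), (6, 6), (6, 7), (6, 8), (6, 9), (6, 14), (6, 15), (7, 0), (7, 1), (7, 6), (7, 7), (7, 8), (7, 9), (7, 14), (7, 15)]
Holes: [(0, 0), (0, 1), (0, 6), (0, 7), (0, 8), (0, 9), (0, 14), (0, 15), (1, 0), (1, 1), (1, 6), (1, 7), (1, 8), (1, 9), (1, 14), (1, 15), (2, 0), (2, 1), (2, 6), (2, 7), (2, 8), (2, 9), (2, 14), (2, 15), (3, 0), (3, 1), (3, 6), (3, 7), (3, 8), (3, 9), (3, 14), (3, 15), (4, 0), (4, 1), (4, 6), (4, 7), (4, 8), (4, 9), (4, 14), (4, 15), (5, 0), (5, 1), (5, 6), (5, 7), (5, 8), (5, 9), (5, 14), (5, 15), (6, 0), (6, 1), (6, 6), (6, 7), (6, 8), (6, 9), (6, 14), (6, 15), (7, 0), (7, 1), (7, 6), (7, 7), (7, 8), (7, 9), (7, 14), (7, 15)]

Answer: yes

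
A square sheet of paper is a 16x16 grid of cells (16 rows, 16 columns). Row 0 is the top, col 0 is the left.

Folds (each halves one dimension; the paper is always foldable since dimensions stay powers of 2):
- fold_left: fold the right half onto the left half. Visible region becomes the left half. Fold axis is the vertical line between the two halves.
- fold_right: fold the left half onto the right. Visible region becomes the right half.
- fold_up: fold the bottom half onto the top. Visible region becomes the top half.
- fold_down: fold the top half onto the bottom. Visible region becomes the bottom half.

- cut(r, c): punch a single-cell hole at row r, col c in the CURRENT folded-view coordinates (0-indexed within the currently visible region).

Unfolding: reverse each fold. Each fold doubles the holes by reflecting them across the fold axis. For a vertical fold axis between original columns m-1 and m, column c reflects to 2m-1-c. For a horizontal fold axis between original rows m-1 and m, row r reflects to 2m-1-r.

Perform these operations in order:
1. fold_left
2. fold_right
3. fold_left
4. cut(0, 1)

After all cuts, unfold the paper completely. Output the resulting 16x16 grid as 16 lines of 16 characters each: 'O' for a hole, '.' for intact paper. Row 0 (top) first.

Answer: .OO..OO..OO..OO.
................
................
................
................
................
................
................
................
................
................
................
................
................
................
................

Derivation:
Op 1 fold_left: fold axis v@8; visible region now rows[0,16) x cols[0,8) = 16x8
Op 2 fold_right: fold axis v@4; visible region now rows[0,16) x cols[4,8) = 16x4
Op 3 fold_left: fold axis v@6; visible region now rows[0,16) x cols[4,6) = 16x2
Op 4 cut(0, 1): punch at orig (0,5); cuts so far [(0, 5)]; region rows[0,16) x cols[4,6) = 16x2
Unfold 1 (reflect across v@6): 2 holes -> [(0, 5), (0, 6)]
Unfold 2 (reflect across v@4): 4 holes -> [(0, 1), (0, 2), (0, 5), (0, 6)]
Unfold 3 (reflect across v@8): 8 holes -> [(0, 1), (0, 2), (0, 5), (0, 6), (0, 9), (0, 10), (0, 13), (0, 14)]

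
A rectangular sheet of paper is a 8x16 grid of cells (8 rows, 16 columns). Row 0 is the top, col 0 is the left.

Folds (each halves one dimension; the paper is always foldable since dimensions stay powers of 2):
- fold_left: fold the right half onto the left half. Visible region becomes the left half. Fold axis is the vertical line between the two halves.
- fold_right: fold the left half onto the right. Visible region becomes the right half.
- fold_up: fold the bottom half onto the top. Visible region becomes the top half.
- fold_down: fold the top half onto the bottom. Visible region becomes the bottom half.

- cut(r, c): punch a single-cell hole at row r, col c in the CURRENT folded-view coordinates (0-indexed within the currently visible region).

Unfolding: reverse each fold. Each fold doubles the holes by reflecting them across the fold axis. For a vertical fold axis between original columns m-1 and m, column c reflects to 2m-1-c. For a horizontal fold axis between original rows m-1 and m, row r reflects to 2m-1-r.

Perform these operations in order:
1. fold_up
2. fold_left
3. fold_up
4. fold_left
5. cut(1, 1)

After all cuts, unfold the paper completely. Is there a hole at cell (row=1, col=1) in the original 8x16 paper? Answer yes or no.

Answer: yes

Derivation:
Op 1 fold_up: fold axis h@4; visible region now rows[0,4) x cols[0,16) = 4x16
Op 2 fold_left: fold axis v@8; visible region now rows[0,4) x cols[0,8) = 4x8
Op 3 fold_up: fold axis h@2; visible region now rows[0,2) x cols[0,8) = 2x8
Op 4 fold_left: fold axis v@4; visible region now rows[0,2) x cols[0,4) = 2x4
Op 5 cut(1, 1): punch at orig (1,1); cuts so far [(1, 1)]; region rows[0,2) x cols[0,4) = 2x4
Unfold 1 (reflect across v@4): 2 holes -> [(1, 1), (1, 6)]
Unfold 2 (reflect across h@2): 4 holes -> [(1, 1), (1, 6), (2, 1), (2, 6)]
Unfold 3 (reflect across v@8): 8 holes -> [(1, 1), (1, 6), (1, 9), (1, 14), (2, 1), (2, 6), (2, 9), (2, 14)]
Unfold 4 (reflect across h@4): 16 holes -> [(1, 1), (1, 6), (1, 9), (1, 14), (2, 1), (2, 6), (2, 9), (2, 14), (5, 1), (5, 6), (5, 9), (5, 14), (6, 1), (6, 6), (6, 9), (6, 14)]
Holes: [(1, 1), (1, 6), (1, 9), (1, 14), (2, 1), (2, 6), (2, 9), (2, 14), (5, 1), (5, 6), (5, 9), (5, 14), (6, 1), (6, 6), (6, 9), (6, 14)]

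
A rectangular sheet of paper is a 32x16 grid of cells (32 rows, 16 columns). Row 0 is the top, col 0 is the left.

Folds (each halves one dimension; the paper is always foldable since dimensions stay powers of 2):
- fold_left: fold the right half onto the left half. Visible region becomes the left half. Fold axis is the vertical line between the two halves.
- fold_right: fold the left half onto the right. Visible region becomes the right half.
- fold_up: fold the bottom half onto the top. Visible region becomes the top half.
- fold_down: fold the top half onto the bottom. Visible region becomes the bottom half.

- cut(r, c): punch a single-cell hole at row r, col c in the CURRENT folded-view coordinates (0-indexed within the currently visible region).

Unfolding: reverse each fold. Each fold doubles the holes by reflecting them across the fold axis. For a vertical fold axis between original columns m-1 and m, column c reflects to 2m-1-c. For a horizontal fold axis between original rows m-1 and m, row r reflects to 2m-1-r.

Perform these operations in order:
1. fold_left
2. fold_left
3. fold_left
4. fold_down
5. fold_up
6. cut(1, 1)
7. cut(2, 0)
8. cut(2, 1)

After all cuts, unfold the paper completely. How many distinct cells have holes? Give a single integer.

Answer: 96

Derivation:
Op 1 fold_left: fold axis v@8; visible region now rows[0,32) x cols[0,8) = 32x8
Op 2 fold_left: fold axis v@4; visible region now rows[0,32) x cols[0,4) = 32x4
Op 3 fold_left: fold axis v@2; visible region now rows[0,32) x cols[0,2) = 32x2
Op 4 fold_down: fold axis h@16; visible region now rows[16,32) x cols[0,2) = 16x2
Op 5 fold_up: fold axis h@24; visible region now rows[16,24) x cols[0,2) = 8x2
Op 6 cut(1, 1): punch at orig (17,1); cuts so far [(17, 1)]; region rows[16,24) x cols[0,2) = 8x2
Op 7 cut(2, 0): punch at orig (18,0); cuts so far [(17, 1), (18, 0)]; region rows[16,24) x cols[0,2) = 8x2
Op 8 cut(2, 1): punch at orig (18,1); cuts so far [(17, 1), (18, 0), (18, 1)]; region rows[16,24) x cols[0,2) = 8x2
Unfold 1 (reflect across h@24): 6 holes -> [(17, 1), (18, 0), (18, 1), (29, 0), (29, 1), (30, 1)]
Unfold 2 (reflect across h@16): 12 holes -> [(1, 1), (2, 0), (2, 1), (13, 0), (13, 1), (14, 1), (17, 1), (18, 0), (18, 1), (29, 0), (29, 1), (30, 1)]
Unfold 3 (reflect across v@2): 24 holes -> [(1, 1), (1, 2), (2, 0), (2, 1), (2, 2), (2, 3), (13, 0), (13, 1), (13, 2), (13, 3), (14, 1), (14, 2), (17, 1), (17, 2), (18, 0), (18, 1), (18, 2), (18, 3), (29, 0), (29, 1), (29, 2), (29, 3), (30, 1), (30, 2)]
Unfold 4 (reflect across v@4): 48 holes -> [(1, 1), (1, 2), (1, 5), (1, 6), (2, 0), (2, 1), (2, 2), (2, 3), (2, 4), (2, 5), (2, 6), (2, 7), (13, 0), (13, 1), (13, 2), (13, 3), (13, 4), (13, 5), (13, 6), (13, 7), (14, 1), (14, 2), (14, 5), (14, 6), (17, 1), (17, 2), (17, 5), (17, 6), (18, 0), (18, 1), (18, 2), (18, 3), (18, 4), (18, 5), (18, 6), (18, 7), (29, 0), (29, 1), (29, 2), (29, 3), (29, 4), (29, 5), (29, 6), (29, 7), (30, 1), (30, 2), (30, 5), (30, 6)]
Unfold 5 (reflect across v@8): 96 holes -> [(1, 1), (1, 2), (1, 5), (1, 6), (1, 9), (1, 10), (1, 13), (1, 14), (2, 0), (2, 1), (2, 2), (2, 3), (2, 4), (2, 5), (2, 6), (2, 7), (2, 8), (2, 9), (2, 10), (2, 11), (2, 12), (2, 13), (2, 14), (2, 15), (13, 0), (13, 1), (13, 2), (13, 3), (13, 4), (13, 5), (13, 6), (13, 7), (13, 8), (13, 9), (13, 10), (13, 11), (13, 12), (13, 13), (13, 14), (13, 15), (14, 1), (14, 2), (14, 5), (14, 6), (14, 9), (14, 10), (14, 13), (14, 14), (17, 1), (17, 2), (17, 5), (17, 6), (17, 9), (17, 10), (17, 13), (17, 14), (18, 0), (18, 1), (18, 2), (18, 3), (18, 4), (18, 5), (18, 6), (18, 7), (18, 8), (18, 9), (18, 10), (18, 11), (18, 12), (18, 13), (18, 14), (18, 15), (29, 0), (29, 1), (29, 2), (29, 3), (29, 4), (29, 5), (29, 6), (29, 7), (29, 8), (29, 9), (29, 10), (29, 11), (29, 12), (29, 13), (29, 14), (29, 15), (30, 1), (30, 2), (30, 5), (30, 6), (30, 9), (30, 10), (30, 13), (30, 14)]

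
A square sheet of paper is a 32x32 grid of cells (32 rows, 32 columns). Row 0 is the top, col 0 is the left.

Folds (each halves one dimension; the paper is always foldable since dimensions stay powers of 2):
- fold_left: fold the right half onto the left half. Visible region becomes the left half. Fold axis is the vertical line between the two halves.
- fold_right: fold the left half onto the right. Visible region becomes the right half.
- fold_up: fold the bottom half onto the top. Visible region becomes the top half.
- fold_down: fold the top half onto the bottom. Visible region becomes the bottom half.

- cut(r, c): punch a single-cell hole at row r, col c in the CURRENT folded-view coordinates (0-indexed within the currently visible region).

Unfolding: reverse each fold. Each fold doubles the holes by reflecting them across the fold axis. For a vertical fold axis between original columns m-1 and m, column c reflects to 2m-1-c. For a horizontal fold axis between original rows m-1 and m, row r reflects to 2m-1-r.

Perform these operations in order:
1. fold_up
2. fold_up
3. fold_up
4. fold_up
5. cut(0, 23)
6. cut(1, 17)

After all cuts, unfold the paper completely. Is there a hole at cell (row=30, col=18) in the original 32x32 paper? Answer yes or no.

Answer: no

Derivation:
Op 1 fold_up: fold axis h@16; visible region now rows[0,16) x cols[0,32) = 16x32
Op 2 fold_up: fold axis h@8; visible region now rows[0,8) x cols[0,32) = 8x32
Op 3 fold_up: fold axis h@4; visible region now rows[0,4) x cols[0,32) = 4x32
Op 4 fold_up: fold axis h@2; visible region now rows[0,2) x cols[0,32) = 2x32
Op 5 cut(0, 23): punch at orig (0,23); cuts so far [(0, 23)]; region rows[0,2) x cols[0,32) = 2x32
Op 6 cut(1, 17): punch at orig (1,17); cuts so far [(0, 23), (1, 17)]; region rows[0,2) x cols[0,32) = 2x32
Unfold 1 (reflect across h@2): 4 holes -> [(0, 23), (1, 17), (2, 17), (3, 23)]
Unfold 2 (reflect across h@4): 8 holes -> [(0, 23), (1, 17), (2, 17), (3, 23), (4, 23), (5, 17), (6, 17), (7, 23)]
Unfold 3 (reflect across h@8): 16 holes -> [(0, 23), (1, 17), (2, 17), (3, 23), (4, 23), (5, 17), (6, 17), (7, 23), (8, 23), (9, 17), (10, 17), (11, 23), (12, 23), (13, 17), (14, 17), (15, 23)]
Unfold 4 (reflect across h@16): 32 holes -> [(0, 23), (1, 17), (2, 17), (3, 23), (4, 23), (5, 17), (6, 17), (7, 23), (8, 23), (9, 17), (10, 17), (11, 23), (12, 23), (13, 17), (14, 17), (15, 23), (16, 23), (17, 17), (18, 17), (19, 23), (20, 23), (21, 17), (22, 17), (23, 23), (24, 23), (25, 17), (26, 17), (27, 23), (28, 23), (29, 17), (30, 17), (31, 23)]
Holes: [(0, 23), (1, 17), (2, 17), (3, 23), (4, 23), (5, 17), (6, 17), (7, 23), (8, 23), (9, 17), (10, 17), (11, 23), (12, 23), (13, 17), (14, 17), (15, 23), (16, 23), (17, 17), (18, 17), (19, 23), (20, 23), (21, 17), (22, 17), (23, 23), (24, 23), (25, 17), (26, 17), (27, 23), (28, 23), (29, 17), (30, 17), (31, 23)]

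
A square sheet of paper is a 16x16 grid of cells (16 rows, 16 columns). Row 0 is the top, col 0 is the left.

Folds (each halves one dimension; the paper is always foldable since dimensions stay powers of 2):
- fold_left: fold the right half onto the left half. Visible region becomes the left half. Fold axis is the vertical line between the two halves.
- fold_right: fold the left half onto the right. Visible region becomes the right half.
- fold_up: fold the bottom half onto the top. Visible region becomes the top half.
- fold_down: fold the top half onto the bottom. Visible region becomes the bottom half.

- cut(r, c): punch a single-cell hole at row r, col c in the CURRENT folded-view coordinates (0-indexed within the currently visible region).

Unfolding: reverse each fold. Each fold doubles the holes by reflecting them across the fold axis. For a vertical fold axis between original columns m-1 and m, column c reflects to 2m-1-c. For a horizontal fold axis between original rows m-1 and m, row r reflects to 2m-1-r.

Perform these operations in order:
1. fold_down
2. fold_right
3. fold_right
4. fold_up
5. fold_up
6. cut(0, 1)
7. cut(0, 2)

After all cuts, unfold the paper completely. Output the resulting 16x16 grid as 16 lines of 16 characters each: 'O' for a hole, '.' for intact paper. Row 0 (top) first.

Op 1 fold_down: fold axis h@8; visible region now rows[8,16) x cols[0,16) = 8x16
Op 2 fold_right: fold axis v@8; visible region now rows[8,16) x cols[8,16) = 8x8
Op 3 fold_right: fold axis v@12; visible region now rows[8,16) x cols[12,16) = 8x4
Op 4 fold_up: fold axis h@12; visible region now rows[8,12) x cols[12,16) = 4x4
Op 5 fold_up: fold axis h@10; visible region now rows[8,10) x cols[12,16) = 2x4
Op 6 cut(0, 1): punch at orig (8,13); cuts so far [(8, 13)]; region rows[8,10) x cols[12,16) = 2x4
Op 7 cut(0, 2): punch at orig (8,14); cuts so far [(8, 13), (8, 14)]; region rows[8,10) x cols[12,16) = 2x4
Unfold 1 (reflect across h@10): 4 holes -> [(8, 13), (8, 14), (11, 13), (11, 14)]
Unfold 2 (reflect across h@12): 8 holes -> [(8, 13), (8, 14), (11, 13), (11, 14), (12, 13), (12, 14), (15, 13), (15, 14)]
Unfold 3 (reflect across v@12): 16 holes -> [(8, 9), (8, 10), (8, 13), (8, 14), (11, 9), (11, 10), (11, 13), (11, 14), (12, 9), (12, 10), (12, 13), (12, 14), (15, 9), (15, 10), (15, 13), (15, 14)]
Unfold 4 (reflect across v@8): 32 holes -> [(8, 1), (8, 2), (8, 5), (8, 6), (8, 9), (8, 10), (8, 13), (8, 14), (11, 1), (11, 2), (11, 5), (11, 6), (11, 9), (11, 10), (11, 13), (11, 14), (12, 1), (12, 2), (12, 5), (12, 6), (12, 9), (12, 10), (12, 13), (12, 14), (15, 1), (15, 2), (15, 5), (15, 6), (15, 9), (15, 10), (15, 13), (15, 14)]
Unfold 5 (reflect across h@8): 64 holes -> [(0, 1), (0, 2), (0, 5), (0, 6), (0, 9), (0, 10), (0, 13), (0, 14), (3, 1), (3, 2), (3, 5), (3, 6), (3, 9), (3, 10), (3, 13), (3, 14), (4, 1), (4, 2), (4, 5), (4, 6), (4, 9), (4, 10), (4, 13), (4, 14), (7, 1), (7, 2), (7, 5), (7, 6), (7, 9), (7, 10), (7, 13), (7, 14), (8, 1), (8, 2), (8, 5), (8, 6), (8, 9), (8, 10), (8, 13), (8, 14), (11, 1), (11, 2), (11, 5), (11, 6), (11, 9), (11, 10), (11, 13), (11, 14), (12, 1), (12, 2), (12, 5), (12, 6), (12, 9), (12, 10), (12, 13), (12, 14), (15, 1), (15, 2), (15, 5), (15, 6), (15, 9), (15, 10), (15, 13), (15, 14)]

Answer: .OO..OO..OO..OO.
................
................
.OO..OO..OO..OO.
.OO..OO..OO..OO.
................
................
.OO..OO..OO..OO.
.OO..OO..OO..OO.
................
................
.OO..OO..OO..OO.
.OO..OO..OO..OO.
................
................
.OO..OO..OO..OO.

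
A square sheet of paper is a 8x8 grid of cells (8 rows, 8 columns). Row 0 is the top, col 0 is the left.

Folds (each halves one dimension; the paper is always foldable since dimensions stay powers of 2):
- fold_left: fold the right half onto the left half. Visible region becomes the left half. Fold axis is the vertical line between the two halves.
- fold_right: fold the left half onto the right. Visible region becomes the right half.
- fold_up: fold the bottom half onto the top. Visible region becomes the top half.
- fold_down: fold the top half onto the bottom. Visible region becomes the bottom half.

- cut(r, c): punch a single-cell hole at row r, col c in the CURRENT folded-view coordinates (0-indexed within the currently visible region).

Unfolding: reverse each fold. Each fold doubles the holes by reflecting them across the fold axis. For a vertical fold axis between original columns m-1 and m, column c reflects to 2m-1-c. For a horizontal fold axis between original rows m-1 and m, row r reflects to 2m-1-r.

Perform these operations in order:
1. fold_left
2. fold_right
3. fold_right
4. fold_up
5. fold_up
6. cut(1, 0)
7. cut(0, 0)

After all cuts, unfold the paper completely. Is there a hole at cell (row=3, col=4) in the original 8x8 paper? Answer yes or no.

Answer: yes

Derivation:
Op 1 fold_left: fold axis v@4; visible region now rows[0,8) x cols[0,4) = 8x4
Op 2 fold_right: fold axis v@2; visible region now rows[0,8) x cols[2,4) = 8x2
Op 3 fold_right: fold axis v@3; visible region now rows[0,8) x cols[3,4) = 8x1
Op 4 fold_up: fold axis h@4; visible region now rows[0,4) x cols[3,4) = 4x1
Op 5 fold_up: fold axis h@2; visible region now rows[0,2) x cols[3,4) = 2x1
Op 6 cut(1, 0): punch at orig (1,3); cuts so far [(1, 3)]; region rows[0,2) x cols[3,4) = 2x1
Op 7 cut(0, 0): punch at orig (0,3); cuts so far [(0, 3), (1, 3)]; region rows[0,2) x cols[3,4) = 2x1
Unfold 1 (reflect across h@2): 4 holes -> [(0, 3), (1, 3), (2, 3), (3, 3)]
Unfold 2 (reflect across h@4): 8 holes -> [(0, 3), (1, 3), (2, 3), (3, 3), (4, 3), (5, 3), (6, 3), (7, 3)]
Unfold 3 (reflect across v@3): 16 holes -> [(0, 2), (0, 3), (1, 2), (1, 3), (2, 2), (2, 3), (3, 2), (3, 3), (4, 2), (4, 3), (5, 2), (5, 3), (6, 2), (6, 3), (7, 2), (7, 3)]
Unfold 4 (reflect across v@2): 32 holes -> [(0, 0), (0, 1), (0, 2), (0, 3), (1, 0), (1, 1), (1, 2), (1, 3), (2, 0), (2, 1), (2, 2), (2, 3), (3, 0), (3, 1), (3, 2), (3, 3), (4, 0), (4, 1), (4, 2), (4, 3), (5, 0), (5, 1), (5, 2), (5, 3), (6, 0), (6, 1), (6, 2), (6, 3), (7, 0), (7, 1), (7, 2), (7, 3)]
Unfold 5 (reflect across v@4): 64 holes -> [(0, 0), (0, 1), (0, 2), (0, 3), (0, 4), (0, 5), (0, 6), (0, 7), (1, 0), (1, 1), (1, 2), (1, 3), (1, 4), (1, 5), (1, 6), (1, 7), (2, 0), (2, 1), (2, 2), (2, 3), (2, 4), (2, 5), (2, 6), (2, 7), (3, 0), (3, 1), (3, 2), (3, 3), (3, 4), (3, 5), (3, 6), (3, 7), (4, 0), (4, 1), (4, 2), (4, 3), (4, 4), (4, 5), (4, 6), (4, 7), (5, 0), (5, 1), (5, 2), (5, 3), (5, 4), (5, 5), (5, 6), (5, 7), (6, 0), (6, 1), (6, 2), (6, 3), (6, 4), (6, 5), (6, 6), (6, 7), (7, 0), (7, 1), (7, 2), (7, 3), (7, 4), (7, 5), (7, 6), (7, 7)]
Holes: [(0, 0), (0, 1), (0, 2), (0, 3), (0, 4), (0, 5), (0, 6), (0, 7), (1, 0), (1, 1), (1, 2), (1, 3), (1, 4), (1, 5), (1, 6), (1, 7), (2, 0), (2, 1), (2, 2), (2, 3), (2, 4), (2, 5), (2, 6), (2, 7), (3, 0), (3, 1), (3, 2), (3, 3), (3, 4), (3, 5), (3, 6), (3, 7), (4, 0), (4, 1), (4, 2), (4, 3), (4, 4), (4, 5), (4, 6), (4, 7), (5, 0), (5, 1), (5, 2), (5, 3), (5, 4), (5, 5), (5, 6), (5, 7), (6, 0), (6, 1), (6, 2), (6, 3), (6, 4), (6, 5), (6, 6), (6, 7), (7, 0), (7, 1), (7, 2), (7, 3), (7, 4), (7, 5), (7, 6), (7, 7)]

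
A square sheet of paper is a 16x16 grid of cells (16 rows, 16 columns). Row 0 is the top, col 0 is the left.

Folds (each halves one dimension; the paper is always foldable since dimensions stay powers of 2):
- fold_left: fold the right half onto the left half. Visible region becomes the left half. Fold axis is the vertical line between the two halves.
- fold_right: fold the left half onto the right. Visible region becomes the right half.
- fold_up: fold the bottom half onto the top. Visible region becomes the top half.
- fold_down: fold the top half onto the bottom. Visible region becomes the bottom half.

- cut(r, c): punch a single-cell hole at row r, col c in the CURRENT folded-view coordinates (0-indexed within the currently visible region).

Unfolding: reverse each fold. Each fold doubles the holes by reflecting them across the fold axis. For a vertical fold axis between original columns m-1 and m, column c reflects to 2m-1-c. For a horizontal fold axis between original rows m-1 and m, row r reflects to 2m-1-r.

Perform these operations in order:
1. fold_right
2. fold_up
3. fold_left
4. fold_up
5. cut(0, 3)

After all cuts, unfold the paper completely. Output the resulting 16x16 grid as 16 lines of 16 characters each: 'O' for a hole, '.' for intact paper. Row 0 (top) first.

Op 1 fold_right: fold axis v@8; visible region now rows[0,16) x cols[8,16) = 16x8
Op 2 fold_up: fold axis h@8; visible region now rows[0,8) x cols[8,16) = 8x8
Op 3 fold_left: fold axis v@12; visible region now rows[0,8) x cols[8,12) = 8x4
Op 4 fold_up: fold axis h@4; visible region now rows[0,4) x cols[8,12) = 4x4
Op 5 cut(0, 3): punch at orig (0,11); cuts so far [(0, 11)]; region rows[0,4) x cols[8,12) = 4x4
Unfold 1 (reflect across h@4): 2 holes -> [(0, 11), (7, 11)]
Unfold 2 (reflect across v@12): 4 holes -> [(0, 11), (0, 12), (7, 11), (7, 12)]
Unfold 3 (reflect across h@8): 8 holes -> [(0, 11), (0, 12), (7, 11), (7, 12), (8, 11), (8, 12), (15, 11), (15, 12)]
Unfold 4 (reflect across v@8): 16 holes -> [(0, 3), (0, 4), (0, 11), (0, 12), (7, 3), (7, 4), (7, 11), (7, 12), (8, 3), (8, 4), (8, 11), (8, 12), (15, 3), (15, 4), (15, 11), (15, 12)]

Answer: ...OO......OO...
................
................
................
................
................
................
...OO......OO...
...OO......OO...
................
................
................
................
................
................
...OO......OO...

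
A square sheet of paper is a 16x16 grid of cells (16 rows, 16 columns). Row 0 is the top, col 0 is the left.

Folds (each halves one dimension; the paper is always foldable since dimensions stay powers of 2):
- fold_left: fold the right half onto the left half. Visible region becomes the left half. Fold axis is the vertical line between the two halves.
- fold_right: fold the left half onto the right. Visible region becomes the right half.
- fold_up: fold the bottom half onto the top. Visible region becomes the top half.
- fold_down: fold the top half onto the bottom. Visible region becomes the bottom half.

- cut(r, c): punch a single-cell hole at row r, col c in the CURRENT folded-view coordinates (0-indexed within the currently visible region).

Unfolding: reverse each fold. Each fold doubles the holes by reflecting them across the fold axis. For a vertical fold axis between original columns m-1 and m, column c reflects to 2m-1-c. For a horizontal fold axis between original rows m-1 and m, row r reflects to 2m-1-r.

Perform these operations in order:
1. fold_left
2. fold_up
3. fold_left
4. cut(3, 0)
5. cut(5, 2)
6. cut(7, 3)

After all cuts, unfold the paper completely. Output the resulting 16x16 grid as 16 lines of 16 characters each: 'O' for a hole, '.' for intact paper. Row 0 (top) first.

Op 1 fold_left: fold axis v@8; visible region now rows[0,16) x cols[0,8) = 16x8
Op 2 fold_up: fold axis h@8; visible region now rows[0,8) x cols[0,8) = 8x8
Op 3 fold_left: fold axis v@4; visible region now rows[0,8) x cols[0,4) = 8x4
Op 4 cut(3, 0): punch at orig (3,0); cuts so far [(3, 0)]; region rows[0,8) x cols[0,4) = 8x4
Op 5 cut(5, 2): punch at orig (5,2); cuts so far [(3, 0), (5, 2)]; region rows[0,8) x cols[0,4) = 8x4
Op 6 cut(7, 3): punch at orig (7,3); cuts so far [(3, 0), (5, 2), (7, 3)]; region rows[0,8) x cols[0,4) = 8x4
Unfold 1 (reflect across v@4): 6 holes -> [(3, 0), (3, 7), (5, 2), (5, 5), (7, 3), (7, 4)]
Unfold 2 (reflect across h@8): 12 holes -> [(3, 0), (3, 7), (5, 2), (5, 5), (7, 3), (7, 4), (8, 3), (8, 4), (10, 2), (10, 5), (12, 0), (12, 7)]
Unfold 3 (reflect across v@8): 24 holes -> [(3, 0), (3, 7), (3, 8), (3, 15), (5, 2), (5, 5), (5, 10), (5, 13), (7, 3), (7, 4), (7, 11), (7, 12), (8, 3), (8, 4), (8, 11), (8, 12), (10, 2), (10, 5), (10, 10), (10, 13), (12, 0), (12, 7), (12, 8), (12, 15)]

Answer: ................
................
................
O......OO......O
................
..O..O....O..O..
................
...OO......OO...
...OO......OO...
................
..O..O....O..O..
................
O......OO......O
................
................
................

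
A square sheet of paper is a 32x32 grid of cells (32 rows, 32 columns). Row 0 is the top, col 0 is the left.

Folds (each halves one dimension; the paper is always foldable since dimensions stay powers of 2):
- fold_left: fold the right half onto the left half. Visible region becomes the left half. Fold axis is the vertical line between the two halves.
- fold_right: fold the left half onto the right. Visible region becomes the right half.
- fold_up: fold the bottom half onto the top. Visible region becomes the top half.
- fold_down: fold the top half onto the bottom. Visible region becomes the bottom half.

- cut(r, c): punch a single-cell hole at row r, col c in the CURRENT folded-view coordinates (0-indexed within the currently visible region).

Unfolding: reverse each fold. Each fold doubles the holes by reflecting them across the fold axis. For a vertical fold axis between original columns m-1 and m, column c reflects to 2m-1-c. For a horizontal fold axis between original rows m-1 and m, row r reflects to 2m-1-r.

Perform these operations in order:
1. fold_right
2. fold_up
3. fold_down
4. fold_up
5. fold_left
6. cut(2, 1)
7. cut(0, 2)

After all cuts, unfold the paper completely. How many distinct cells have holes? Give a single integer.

Op 1 fold_right: fold axis v@16; visible region now rows[0,32) x cols[16,32) = 32x16
Op 2 fold_up: fold axis h@16; visible region now rows[0,16) x cols[16,32) = 16x16
Op 3 fold_down: fold axis h@8; visible region now rows[8,16) x cols[16,32) = 8x16
Op 4 fold_up: fold axis h@12; visible region now rows[8,12) x cols[16,32) = 4x16
Op 5 fold_left: fold axis v@24; visible region now rows[8,12) x cols[16,24) = 4x8
Op 6 cut(2, 1): punch at orig (10,17); cuts so far [(10, 17)]; region rows[8,12) x cols[16,24) = 4x8
Op 7 cut(0, 2): punch at orig (8,18); cuts so far [(8, 18), (10, 17)]; region rows[8,12) x cols[16,24) = 4x8
Unfold 1 (reflect across v@24): 4 holes -> [(8, 18), (8, 29), (10, 17), (10, 30)]
Unfold 2 (reflect across h@12): 8 holes -> [(8, 18), (8, 29), (10, 17), (10, 30), (13, 17), (13, 30), (15, 18), (15, 29)]
Unfold 3 (reflect across h@8): 16 holes -> [(0, 18), (0, 29), (2, 17), (2, 30), (5, 17), (5, 30), (7, 18), (7, 29), (8, 18), (8, 29), (10, 17), (10, 30), (13, 17), (13, 30), (15, 18), (15, 29)]
Unfold 4 (reflect across h@16): 32 holes -> [(0, 18), (0, 29), (2, 17), (2, 30), (5, 17), (5, 30), (7, 18), (7, 29), (8, 18), (8, 29), (10, 17), (10, 30), (13, 17), (13, 30), (15, 18), (15, 29), (16, 18), (16, 29), (18, 17), (18, 30), (21, 17), (21, 30), (23, 18), (23, 29), (24, 18), (24, 29), (26, 17), (26, 30), (29, 17), (29, 30), (31, 18), (31, 29)]
Unfold 5 (reflect across v@16): 64 holes -> [(0, 2), (0, 13), (0, 18), (0, 29), (2, 1), (2, 14), (2, 17), (2, 30), (5, 1), (5, 14), (5, 17), (5, 30), (7, 2), (7, 13), (7, 18), (7, 29), (8, 2), (8, 13), (8, 18), (8, 29), (10, 1), (10, 14), (10, 17), (10, 30), (13, 1), (13, 14), (13, 17), (13, 30), (15, 2), (15, 13), (15, 18), (15, 29), (16, 2), (16, 13), (16, 18), (16, 29), (18, 1), (18, 14), (18, 17), (18, 30), (21, 1), (21, 14), (21, 17), (21, 30), (23, 2), (23, 13), (23, 18), (23, 29), (24, 2), (24, 13), (24, 18), (24, 29), (26, 1), (26, 14), (26, 17), (26, 30), (29, 1), (29, 14), (29, 17), (29, 30), (31, 2), (31, 13), (31, 18), (31, 29)]

Answer: 64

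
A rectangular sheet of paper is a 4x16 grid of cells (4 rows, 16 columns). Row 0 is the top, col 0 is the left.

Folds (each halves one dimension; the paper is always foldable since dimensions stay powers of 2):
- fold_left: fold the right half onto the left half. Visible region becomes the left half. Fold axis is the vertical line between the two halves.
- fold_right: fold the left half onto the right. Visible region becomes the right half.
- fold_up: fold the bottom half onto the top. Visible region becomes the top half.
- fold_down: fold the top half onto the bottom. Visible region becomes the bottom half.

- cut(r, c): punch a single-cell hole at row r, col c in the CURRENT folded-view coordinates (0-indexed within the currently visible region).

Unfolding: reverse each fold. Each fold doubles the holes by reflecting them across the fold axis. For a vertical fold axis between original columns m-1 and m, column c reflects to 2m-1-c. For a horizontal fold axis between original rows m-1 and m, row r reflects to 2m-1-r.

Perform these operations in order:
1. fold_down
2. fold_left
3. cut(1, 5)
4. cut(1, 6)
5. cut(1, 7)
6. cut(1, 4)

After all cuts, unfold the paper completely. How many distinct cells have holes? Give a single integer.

Op 1 fold_down: fold axis h@2; visible region now rows[2,4) x cols[0,16) = 2x16
Op 2 fold_left: fold axis v@8; visible region now rows[2,4) x cols[0,8) = 2x8
Op 3 cut(1, 5): punch at orig (3,5); cuts so far [(3, 5)]; region rows[2,4) x cols[0,8) = 2x8
Op 4 cut(1, 6): punch at orig (3,6); cuts so far [(3, 5), (3, 6)]; region rows[2,4) x cols[0,8) = 2x8
Op 5 cut(1, 7): punch at orig (3,7); cuts so far [(3, 5), (3, 6), (3, 7)]; region rows[2,4) x cols[0,8) = 2x8
Op 6 cut(1, 4): punch at orig (3,4); cuts so far [(3, 4), (3, 5), (3, 6), (3, 7)]; region rows[2,4) x cols[0,8) = 2x8
Unfold 1 (reflect across v@8): 8 holes -> [(3, 4), (3, 5), (3, 6), (3, 7), (3, 8), (3, 9), (3, 10), (3, 11)]
Unfold 2 (reflect across h@2): 16 holes -> [(0, 4), (0, 5), (0, 6), (0, 7), (0, 8), (0, 9), (0, 10), (0, 11), (3, 4), (3, 5), (3, 6), (3, 7), (3, 8), (3, 9), (3, 10), (3, 11)]

Answer: 16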